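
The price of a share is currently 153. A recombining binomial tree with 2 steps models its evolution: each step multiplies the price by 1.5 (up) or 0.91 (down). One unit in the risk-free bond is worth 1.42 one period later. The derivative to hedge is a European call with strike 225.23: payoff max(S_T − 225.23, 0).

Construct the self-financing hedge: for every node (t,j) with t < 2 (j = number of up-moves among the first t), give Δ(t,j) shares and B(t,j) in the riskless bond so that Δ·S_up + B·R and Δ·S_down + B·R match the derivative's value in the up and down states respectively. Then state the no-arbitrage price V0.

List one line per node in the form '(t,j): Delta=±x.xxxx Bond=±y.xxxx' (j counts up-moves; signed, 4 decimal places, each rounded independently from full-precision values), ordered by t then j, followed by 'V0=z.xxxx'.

(0,0): Delta=0.8026 Bond=-78.6957
(1,0): Delta=0.0000 Bond=0.0000
(1,1): Delta=0.8790 Bond=-129.2769
V0=44.1042

Under the risk-neutral measure, an up-move has probability p* = (R−d)/(u−d) = 0.8644 and values discount at R = 1.42.
Terminal values V(2,·): V(2,0)=0.0000, V(2,1)=0.0000, V(2,2)=119.0200
Node (1,0) S=139.2300: V=(p*·0.0000+(1−p*)·0.0000)/1.42=0.0000; Δ=(0.0000−0.0000)/(208.8450−126.6993)=0.0000; B=V−Δ·S=0.0000
Node (1,1) S=229.5000: V=(p*·119.0200+(1−p*)·0.0000)/1.42=72.4519; Δ=(119.0200−0.0000)/(344.2500−208.8450)=0.8790; B=V−Δ·S=-129.2769
Node (0,0) S=153.0000: V=(p*·72.4519+(1−p*)·0.0000)/1.42=44.1042; Δ=(72.4519−0.0000)/(229.5000−139.2300)=0.8026; B=V−Δ·S=-78.6957
The time-0 hedge costs 44.1042, which is the no-arbitrage price.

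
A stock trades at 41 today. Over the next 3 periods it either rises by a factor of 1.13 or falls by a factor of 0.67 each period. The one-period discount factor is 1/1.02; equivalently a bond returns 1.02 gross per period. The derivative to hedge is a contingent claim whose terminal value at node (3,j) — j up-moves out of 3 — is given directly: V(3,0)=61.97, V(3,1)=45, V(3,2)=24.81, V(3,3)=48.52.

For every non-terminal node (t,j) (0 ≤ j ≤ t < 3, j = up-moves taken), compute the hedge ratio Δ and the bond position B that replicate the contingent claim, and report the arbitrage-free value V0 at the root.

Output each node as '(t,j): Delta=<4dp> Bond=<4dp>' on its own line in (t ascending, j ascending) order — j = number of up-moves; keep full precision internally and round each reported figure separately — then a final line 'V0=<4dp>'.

(0,0): Delta=0.2757 Bond=24.8810
(1,0): Delta=-1.5067 Bond=74.3403
(1,1): Delta=0.6078 Bond=9.9906
(2,0): Delta=-2.0044 Bond=84.9874
(2,1): Delta=-1.4140 Bond=72.9482
(2,2): Delta=0.9845 Bond=-9.5335
V0=36.1827

Under the risk-neutral measure, an up-move has probability p* = (R−d)/(u−d) = 0.7609 and values discount at R = 1.02.
Payoff layer (t=3): V(3,0)=61.9700, V(3,1)=45.0000, V(3,2)=24.8100, V(3,3)=48.5200
(2,0): S=18.4049. Δ = (V_up−V_dn)/(S_up−S_dn) = (45.0000−61.9700)/(20.7975−12.3313) = -2.0044. V = [p*·45.0000 + (1−p*)·61.9700]/1.02 = 48.0961. B = V − Δ·S = 84.9874.
(2,1): S=31.0411. Δ = (V_up−V_dn)/(S_up−S_dn) = (24.8100−45.0000)/(35.0764−20.7975) = -1.4140. V = [p*·24.8100 + (1−p*)·45.0000]/1.02 = 29.0569. B = V − Δ·S = 72.9482.
(2,2): S=52.3529. Δ = (V_up−V_dn)/(S_up−S_dn) = (48.5200−24.8100)/(59.1588−35.0764) = 0.9845. V = [p*·48.5200 + (1−p*)·24.8100]/1.02 = 42.0100. B = V − Δ·S = -9.5335.
(1,0): S=27.4700. Δ = (V_up−V_dn)/(S_up−S_dn) = (29.0569−48.0961)/(31.0411−18.4049) = -1.5067. V = [p*·29.0569 + (1−p*)·48.0961]/1.02 = 32.9507. B = V − Δ·S = 74.3403.
(1,1): S=46.3300. Δ = (V_up−V_dn)/(S_up−S_dn) = (42.0100−29.0569)/(52.3529−31.0411) = 0.6078. V = [p*·42.0100 + (1−p*)·29.0569]/1.02 = 38.1495. B = V − Δ·S = 9.9906.
(0,0): S=41.0000. Δ = (V_up−V_dn)/(S_up−S_dn) = (38.1495−32.9507)/(46.3300−27.4700) = 0.2757. V = [p*·38.1495 + (1−p*)·32.9507]/1.02 = 36.1827. B = V − Δ·S = 24.8810.
The time-0 hedge costs 36.1827, which is the no-arbitrage price.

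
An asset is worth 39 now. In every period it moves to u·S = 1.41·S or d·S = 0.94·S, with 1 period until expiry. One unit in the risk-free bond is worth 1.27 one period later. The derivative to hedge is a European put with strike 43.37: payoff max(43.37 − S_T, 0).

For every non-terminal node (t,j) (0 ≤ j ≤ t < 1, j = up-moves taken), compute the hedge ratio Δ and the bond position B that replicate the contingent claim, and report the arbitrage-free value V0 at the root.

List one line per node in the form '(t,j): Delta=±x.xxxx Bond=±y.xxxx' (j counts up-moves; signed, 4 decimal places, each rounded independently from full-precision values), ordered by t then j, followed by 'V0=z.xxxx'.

The replicating-portfolio and risk-neutral prices coincide; use p* = (1.27−0.94)/(1.41−0.94) = 0.7021 for the latter.
Terminal payoffs: V(1,0)=6.7100, V(1,1)=0.0000
(0,0): S=39.0000. Δ = (V_up−V_dn)/(S_up−S_dn) = (0.0000−6.7100)/(54.9900−36.6600) = -0.3661. V = [p*·0.0000 + (1−p*)·6.7100]/1.27 = 1.5738. B = V − Δ·S = 15.8504.
Self-financing check: at every node Δ·S+B equals the discounted successor values.

(0,0): Delta=-0.3661 Bond=15.8504
V0=1.5738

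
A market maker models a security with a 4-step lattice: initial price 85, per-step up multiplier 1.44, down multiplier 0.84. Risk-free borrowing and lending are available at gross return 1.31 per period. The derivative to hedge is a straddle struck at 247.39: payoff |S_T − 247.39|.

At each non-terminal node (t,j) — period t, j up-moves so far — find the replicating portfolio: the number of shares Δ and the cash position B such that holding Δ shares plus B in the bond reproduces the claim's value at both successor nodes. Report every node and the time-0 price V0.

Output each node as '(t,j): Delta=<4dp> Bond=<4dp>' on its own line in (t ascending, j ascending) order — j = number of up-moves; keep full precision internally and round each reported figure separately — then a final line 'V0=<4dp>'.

(0,0): Delta=-0.0098 Bond=30.0347
(1,0): Delta=-1.0000 Bond=110.0445
(1,1): Delta=0.1499 Bond=19.7904
(2,0): Delta=-1.0000 Bond=144.1583
(2,1): Delta=-1.0000 Bond=144.1583
(2,2): Delta=0.3355 Bond=-6.7773
(3,0): Delta=-1.0000 Bond=188.8473
(3,1): Delta=-1.0000 Bond=188.8473
(3,2): Delta=-1.0000 Bond=188.8473
(3,3): Delta=0.5510 Bond=-63.5683
V0=29.2002

The replicating-portfolio and risk-neutral prices coincide; use p* = (1.31−0.84)/(1.44−0.84) = 0.7833 for the latter.
Terminal values V(4,·): V(4,0)=205.0709, V(4,1)=174.8430, V(4,2)=123.0238, V(4,3)=34.1907, V(4,4)=118.0944
(3,0): S=50.3798. Δ = (V_up−V_dn)/(S_up−S_dn) = (174.8430−205.0709)/(72.5470−42.3191) = -1.0000. V = [p*·174.8430 + (1−p*)·205.0709]/1.31 = 138.4675. B = V − Δ·S = 188.8473.
(3,1): S=86.3654. Δ = (V_up−V_dn)/(S_up−S_dn) = (123.0238−174.8430)/(124.3662−72.5470) = -1.0000. V = [p*·123.0238 + (1−p*)·174.8430]/1.31 = 102.4819. B = V − Δ·S = 188.8473.
(3,2): S=148.0550. Δ = (V_up−V_dn)/(S_up−S_dn) = (34.1907−123.0238)/(213.1993−124.3662) = -1.0000. V = [p*·34.1907 + (1−p*)·123.0238]/1.31 = 40.7923. B = V − Δ·S = 188.8473.
(3,3): S=253.8086. Δ = (V_up−V_dn)/(S_up−S_dn) = (118.0944−34.1907)/(365.4844−213.1993) = 0.5510. V = [p*·118.0944 + (1−p*)·34.1907]/1.31 = 76.2712. B = V − Δ·S = -63.5683.
(2,0): S=59.9760. Δ = (V_up−V_dn)/(S_up−S_dn) = (102.4819−138.4675)/(86.3654−50.3798) = -1.0000. V = [p*·102.4819 + (1−p*)·138.4675]/1.31 = 84.1823. B = V − Δ·S = 144.1583.
(2,1): S=102.8160. Δ = (V_up−V_dn)/(S_up−S_dn) = (40.7923−102.4819)/(148.0550−86.3654) = -1.0000. V = [p*·40.7923 + (1−p*)·102.4819]/1.31 = 41.3423. B = V − Δ·S = 144.1583.
(2,2): S=176.2560. Δ = (V_up−V_dn)/(S_up−S_dn) = (76.2712−40.7923)/(253.8086−148.0550) = 0.3355. V = [p*·76.2712 + (1−p*)·40.7923]/1.31 = 52.3543. B = V − Δ·S = -6.7773.
(1,0): S=71.4000. Δ = (V_up−V_dn)/(S_up−S_dn) = (41.3423−84.1823)/(102.8160−59.9760) = -1.0000. V = [p*·41.3423 + (1−p*)·84.1823]/1.31 = 38.6445. B = V − Δ·S = 110.0445.
(1,1): S=122.4000. Δ = (V_up−V_dn)/(S_up−S_dn) = (52.3543−41.3423)/(176.2560−102.8160) = 0.1499. V = [p*·52.3543 + (1−p*)·41.3423]/1.31 = 38.1438. B = V − Δ·S = 19.7904.
(0,0): S=85.0000. Δ = (V_up−V_dn)/(S_up−S_dn) = (38.1438−38.6445)/(122.4000−71.4000) = -0.0098. V = [p*·38.1438 + (1−p*)·38.6445]/1.31 = 29.2002. B = V − Δ·S = 30.0347.
Self-financing check: at every node Δ·S+B equals the discounted successor values.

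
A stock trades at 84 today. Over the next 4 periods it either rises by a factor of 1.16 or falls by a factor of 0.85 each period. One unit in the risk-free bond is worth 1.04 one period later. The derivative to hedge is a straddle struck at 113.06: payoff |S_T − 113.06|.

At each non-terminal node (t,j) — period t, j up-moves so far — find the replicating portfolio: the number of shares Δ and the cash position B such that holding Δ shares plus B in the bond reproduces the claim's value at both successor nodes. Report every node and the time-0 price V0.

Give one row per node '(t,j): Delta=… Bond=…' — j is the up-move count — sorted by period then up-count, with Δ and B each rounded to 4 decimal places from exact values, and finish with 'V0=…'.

(0,0): Delta=-0.3864 Bond=54.5163
(1,0): Delta=-1.0000 Bond=100.5099
(1,1): Delta=-0.1024 Bond=29.0256
(2,0): Delta=-1.0000 Bond=104.5303
(2,1): Delta=-1.0000 Bond=104.5303
(2,2): Delta=0.3130 Bond=-16.7673
(3,0): Delta=-1.0000 Bond=108.7115
(3,1): Delta=-1.0000 Bond=108.7115
(3,2): Delta=-1.0000 Bond=108.7115
(3,3): Delta=0.9207 Bond=-97.1114
V0=22.0610

Under the risk-neutral measure, an up-move has probability p* = (R−d)/(u−d) = 0.6129 and values discount at R = 1.04.
At expiry t=4: V(4,0)=69.2115, V(4,1)=53.2197, V(4,2)=31.3955, V(4,3)=1.6120, V(4,4)=39.0337
(3,0): S=51.5865. Δ = (V_up−V_dn)/(S_up−S_dn) = (53.2197−69.2115)/(59.8403−43.8485) = -1.0000. V = [p*·53.2197 + (1−p*)·69.2115]/1.04 = 57.1250. B = V − Δ·S = 108.7115.
(3,1): S=70.4004. Δ = (V_up−V_dn)/(S_up−S_dn) = (31.3955−53.2197)/(81.6645−59.8403) = -1.0000. V = [p*·31.3955 + (1−p*)·53.2197]/1.04 = 38.3111. B = V − Δ·S = 108.7115.
(3,2): S=96.0758. Δ = (V_up−V_dn)/(S_up−S_dn) = (1.6120−31.3955)/(111.4480−81.6645) = -1.0000. V = [p*·1.6120 + (1−p*)·31.3955]/1.04 = 12.6357. B = V − Δ·S = 108.7115.
(3,3): S=131.1153. Δ = (V_up−V_dn)/(S_up−S_dn) = (39.0337−1.6120)/(152.0937−111.4480) = 0.9207. V = [p*·39.0337 + (1−p*)·1.6120]/1.04 = 23.6037. B = V − Δ·S = -97.1114.
(2,0): S=60.6900. Δ = (V_up−V_dn)/(S_up−S_dn) = (38.3111−57.1250)/(70.4004−51.5865) = -1.0000. V = [p*·38.3111 + (1−p*)·57.1250]/1.04 = 43.8403. B = V − Δ·S = 104.5303.
(2,1): S=82.8240. Δ = (V_up−V_dn)/(S_up−S_dn) = (12.6357−38.3111)/(96.0758−70.4004) = -1.0000. V = [p*·12.6357 + (1−p*)·38.3111]/1.04 = 21.7063. B = V − Δ·S = 104.5303.
(2,2): S=113.0304. Δ = (V_up−V_dn)/(S_up−S_dn) = (23.6037−12.6357)/(131.1153−96.0758) = 0.3130. V = [p*·23.6037 + (1−p*)·12.6357]/1.04 = 18.6135. B = V − Δ·S = -16.7673.
(1,0): S=71.4000. Δ = (V_up−V_dn)/(S_up−S_dn) = (21.7063−43.8403)/(82.8240−60.6900) = -1.0000. V = [p*·21.7063 + (1−p*)·43.8403]/1.04 = 29.1099. B = V − Δ·S = 100.5099.
(1,1): S=97.4400. Δ = (V_up−V_dn)/(S_up−S_dn) = (18.6135−21.7063)/(113.0304−82.8240) = -0.1024. V = [p*·18.6135 + (1−p*)·21.7063]/1.04 = 19.0488. B = V − Δ·S = 29.0256.
(0,0): S=84.0000. Δ = (V_up−V_dn)/(S_up−S_dn) = (19.0488−29.1099)/(97.4400−71.4000) = -0.3864. V = [p*·19.0488 + (1−p*)·29.1099]/1.04 = 22.0610. B = V − Δ·S = 54.5163.
Root portfolio cost Δ·84+B reproduces V0=22.0610.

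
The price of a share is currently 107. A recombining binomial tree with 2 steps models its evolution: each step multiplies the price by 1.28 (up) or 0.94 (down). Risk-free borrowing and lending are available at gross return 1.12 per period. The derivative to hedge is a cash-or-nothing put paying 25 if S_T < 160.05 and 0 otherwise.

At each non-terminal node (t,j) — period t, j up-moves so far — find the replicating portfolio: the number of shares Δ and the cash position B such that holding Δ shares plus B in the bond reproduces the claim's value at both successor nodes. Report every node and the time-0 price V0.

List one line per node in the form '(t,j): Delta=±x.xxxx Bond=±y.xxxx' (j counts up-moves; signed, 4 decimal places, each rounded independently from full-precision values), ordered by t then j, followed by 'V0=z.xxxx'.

Since d<R<u, set p* = (R−d)/(u−d) = 0.5294; price each node as the discounted p*-expectation of its children.
Payoff layer (t=2): V(2,0)=25.0000, V(2,1)=25.0000, V(2,2)=0.0000
(1,0): S=100.5800. Δ = (V_up−V_dn)/(S_up−S_dn) = (25.0000−25.0000)/(128.7424−94.5452) = 0.0000. V = [p*·25.0000 + (1−p*)·25.0000]/1.12 = 22.3214. B = V − Δ·S = 22.3214.
(1,1): S=136.9600. Δ = (V_up−V_dn)/(S_up−S_dn) = (0.0000−25.0000)/(175.3088−128.7424) = -0.5369. V = [p*·0.0000 + (1−p*)·25.0000]/1.12 = 10.5042. B = V − Δ·S = 84.0336.
(0,0): S=107.0000. Δ = (V_up−V_dn)/(S_up−S_dn) = (10.5042−22.3214)/(136.9600−100.5800) = -0.3248. V = [p*·10.5042 + (1−p*)·22.3214]/1.12 = 14.3440. B = V − Δ·S = 49.1005.
Self-financing check: at every node Δ·S+B equals the discounted successor values.

(0,0): Delta=-0.3248 Bond=49.1005
(1,0): Delta=0.0000 Bond=22.3214
(1,1): Delta=-0.5369 Bond=84.0336
V0=14.3440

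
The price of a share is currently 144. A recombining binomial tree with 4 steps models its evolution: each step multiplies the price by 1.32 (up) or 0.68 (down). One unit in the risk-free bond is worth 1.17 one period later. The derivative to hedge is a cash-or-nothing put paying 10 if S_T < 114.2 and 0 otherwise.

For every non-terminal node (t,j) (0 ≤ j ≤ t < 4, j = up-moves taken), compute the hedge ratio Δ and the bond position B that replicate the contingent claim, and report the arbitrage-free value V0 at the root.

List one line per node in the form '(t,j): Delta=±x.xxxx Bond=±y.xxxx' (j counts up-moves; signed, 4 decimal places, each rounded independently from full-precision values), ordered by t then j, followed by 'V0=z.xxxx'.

Since d<R<u, set p* = (R−d)/(u−d) = 0.7656; price each node as the discounted p*-expectation of its children.
Terminal payoffs: V(4,0)=10.0000, V(4,1)=10.0000, V(4,2)=0.0000, V(4,3)=0.0000, V(4,4)=0.0000
  t=3,j=0: stock 45.2782 → up 59.7672 (V=10.0000), down 30.7892 (V=10.0000). Price 8.5470; hedge Δ=0.0000, bond B=8.5470.
  t=3,j=1: stock 87.8930 → up 116.0187 (V=0.0000), down 59.7672 (V=10.0000). Price 2.0032; hedge Δ=-0.1778, bond B=17.6282.
  t=3,j=2: stock 170.6158 → up 225.2129 (V=0.0000), down 116.0187 (V=0.0000). Price 0.0000; hedge Δ=0.0000, bond B=0.0000.
  t=3,j=3: stock 331.1954 → up 437.1779 (V=0.0000), down 225.2129 (V=0.0000). Price 0.0000; hedge Δ=0.0000, bond B=0.0000.
  t=2,j=0: stock 66.5856 → up 87.8930 (V=2.0032), down 45.2782 (V=8.5470). Price 3.0230; hedge Δ=-0.1536, bond B=13.2477.
  t=2,j=1: stock 129.2544 → up 170.6158 (V=0.0000), down 87.8930 (V=2.0032). Price 0.4013; hedge Δ=-0.0242, bond B=3.5313.
  t=2,j=2: stock 250.9056 → up 331.1954 (V=0.0000), down 170.6158 (V=0.0000). Price 0.0000; hedge Δ=0.0000, bond B=0.0000.
  t=1,j=0: stock 97.9200 → up 129.2544 (V=0.4013), down 66.5856 (V=3.0230). Price 0.8682; hedge Δ=-0.0418, bond B=4.9646.
  t=1,j=1: stock 190.0800 → up 250.9056 (V=0.0000), down 129.2544 (V=0.4013). Price 0.0804; hedge Δ=-0.0033, bond B=0.7074.
  t=0,j=0: stock 144.0000 → up 190.0800 (V=0.0804), down 97.9200 (V=0.8682). Price 0.2265; hedge Δ=-0.0085, bond B=1.4574.
Check: Δ(0,0)·S0 + B(0,0) = 0.2265 = V0.

(0,0): Delta=-0.0085 Bond=1.4574
(1,0): Delta=-0.0418 Bond=4.9646
(1,1): Delta=-0.0033 Bond=0.7074
(2,0): Delta=-0.1536 Bond=13.2477
(2,1): Delta=-0.0242 Bond=3.5313
(2,2): Delta=0.0000 Bond=0.0000
(3,0): Delta=0.0000 Bond=8.5470
(3,1): Delta=-0.1778 Bond=17.6282
(3,2): Delta=0.0000 Bond=0.0000
(3,3): Delta=0.0000 Bond=0.0000
V0=0.2265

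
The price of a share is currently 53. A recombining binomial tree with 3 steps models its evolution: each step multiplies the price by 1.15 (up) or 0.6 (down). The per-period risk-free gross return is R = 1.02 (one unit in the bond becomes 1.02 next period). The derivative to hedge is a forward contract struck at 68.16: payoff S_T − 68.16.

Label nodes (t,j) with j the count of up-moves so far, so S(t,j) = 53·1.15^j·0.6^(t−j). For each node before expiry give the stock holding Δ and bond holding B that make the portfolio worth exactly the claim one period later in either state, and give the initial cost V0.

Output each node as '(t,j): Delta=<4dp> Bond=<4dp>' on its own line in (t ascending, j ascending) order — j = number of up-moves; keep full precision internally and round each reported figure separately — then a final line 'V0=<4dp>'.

Under the risk-neutral measure, an up-move has probability p* = (R−d)/(u−d) = 0.7636 and values discount at R = 1.02.
At expiry t=3: V(3,0)=-56.7120, V(3,1)=-46.2180, V(3,2)=-26.1045, V(3,3)=12.4464
(2,0): S=19.0800. Δ = (V_up−V_dn)/(S_up−S_dn) = (-46.2180−-56.7120)/(21.9420−11.4480) = 1.0000. V = [p*·-46.2180 + (1−p*)·-56.7120]/1.02 = -47.7435. B = V − Δ·S = -66.8235.
(2,1): S=36.5700. Δ = (V_up−V_dn)/(S_up−S_dn) = (-26.1045−-46.2180)/(42.0555−21.9420) = 1.0000. V = [p*·-26.1045 + (1−p*)·-46.2180]/1.02 = -30.2535. B = V − Δ·S = -66.8235.
(2,2): S=70.0925. Δ = (V_up−V_dn)/(S_up−S_dn) = (12.4464−-26.1045)/(80.6064−42.0555) = 1.0000. V = [p*·12.4464 + (1−p*)·-26.1045]/1.02 = 3.2690. B = V − Δ·S = -66.8235.
(1,0): S=31.8000. Δ = (V_up−V_dn)/(S_up−S_dn) = (-30.2535−-47.7435)/(36.5700−19.0800) = 1.0000. V = [p*·-30.2535 + (1−p*)·-47.7435]/1.02 = -33.7133. B = V − Δ·S = -65.5133.
(1,1): S=60.9500. Δ = (V_up−V_dn)/(S_up−S_dn) = (3.2690−-30.2535)/(70.0925−36.5700) = 1.0000. V = [p*·3.2690 + (1−p*)·-30.2535]/1.02 = -4.5633. B = V − Δ·S = -65.5133.
(0,0): S=53.0000. Δ = (V_up−V_dn)/(S_up−S_dn) = (-4.5633−-33.7133)/(60.9500−31.8000) = 1.0000. V = [p*·-4.5633 + (1−p*)·-33.7133]/1.02 = -11.2287. B = V − Δ·S = -64.2287.
Self-financing check: at every node Δ·S+B equals the discounted successor values.

(0,0): Delta=1.0000 Bond=-64.2287
(1,0): Delta=1.0000 Bond=-65.5133
(1,1): Delta=1.0000 Bond=-65.5133
(2,0): Delta=1.0000 Bond=-66.8235
(2,1): Delta=1.0000 Bond=-66.8235
(2,2): Delta=1.0000 Bond=-66.8235
V0=-11.2287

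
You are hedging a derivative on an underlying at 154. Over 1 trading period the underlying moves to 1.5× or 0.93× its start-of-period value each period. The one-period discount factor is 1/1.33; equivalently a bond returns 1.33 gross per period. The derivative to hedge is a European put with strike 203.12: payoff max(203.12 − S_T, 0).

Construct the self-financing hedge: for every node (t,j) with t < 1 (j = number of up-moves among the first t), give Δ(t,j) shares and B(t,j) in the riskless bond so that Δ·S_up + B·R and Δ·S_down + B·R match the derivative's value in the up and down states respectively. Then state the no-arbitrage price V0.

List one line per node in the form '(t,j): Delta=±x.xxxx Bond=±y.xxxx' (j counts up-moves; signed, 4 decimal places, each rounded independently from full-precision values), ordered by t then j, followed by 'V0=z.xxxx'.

(0,0): Delta=-0.6824 Bond=118.5200
V0=13.4323

Since d<R<u, set p* = (R−d)/(u−d) = 0.7018; price each node as the discounted p*-expectation of its children.
Terminal values V(1,·): V(1,0)=59.9000, V(1,1)=0.0000
(0,0): S=154.0000. Δ = (V_up−V_dn)/(S_up−S_dn) = (0.0000−59.9000)/(231.0000−143.2200) = -0.6824. V = [p*·0.0000 + (1−p*)·59.9000]/1.33 = 13.4323. B = V − Δ·S = 118.5200.
Check: Δ(0,0)·S0 + B(0,0) = 13.4323 = V0.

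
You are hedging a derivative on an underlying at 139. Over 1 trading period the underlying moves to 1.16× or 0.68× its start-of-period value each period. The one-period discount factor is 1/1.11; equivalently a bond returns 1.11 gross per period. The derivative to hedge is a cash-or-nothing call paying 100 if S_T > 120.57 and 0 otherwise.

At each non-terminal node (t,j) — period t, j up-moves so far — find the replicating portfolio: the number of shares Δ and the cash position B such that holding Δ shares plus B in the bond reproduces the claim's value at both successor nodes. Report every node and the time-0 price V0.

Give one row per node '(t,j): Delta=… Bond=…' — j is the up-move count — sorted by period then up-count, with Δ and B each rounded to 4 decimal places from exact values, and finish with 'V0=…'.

(0,0): Delta=1.4988 Bond=-127.6276
V0=80.7057

Under the risk-neutral measure, an up-move has probability p* = (R−d)/(u−d) = 0.8958 and values discount at R = 1.11.
Payoff layer (t=1): V(1,0)=0.0000, V(1,1)=100.0000
(0,0): S=139.0000. Δ = (V_up−V_dn)/(S_up−S_dn) = (100.0000−0.0000)/(161.2400−94.5200) = 1.4988. V = [p*·100.0000 + (1−p*)·0.0000]/1.11 = 80.7057. B = V − Δ·S = -127.6276.
The time-0 hedge costs 80.7057, which is the no-arbitrage price.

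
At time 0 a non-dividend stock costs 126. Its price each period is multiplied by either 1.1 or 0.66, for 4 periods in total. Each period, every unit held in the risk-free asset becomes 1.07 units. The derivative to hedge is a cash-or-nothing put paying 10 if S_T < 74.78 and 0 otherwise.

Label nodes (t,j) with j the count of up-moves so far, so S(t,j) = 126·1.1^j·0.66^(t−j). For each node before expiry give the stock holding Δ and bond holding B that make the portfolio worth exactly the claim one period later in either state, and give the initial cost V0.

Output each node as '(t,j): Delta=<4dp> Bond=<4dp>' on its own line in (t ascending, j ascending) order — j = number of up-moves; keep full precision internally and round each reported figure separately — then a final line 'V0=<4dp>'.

(0,0): Delta=-0.0262 Bond=3.4889
(1,0): Delta=-0.2073 Bond=18.7947
(1,1): Delta=-0.0182 Bond=2.6310
(2,0): Delta=0.0000 Bond=8.7344
(2,1): Delta=-0.2164 Bond=20.9427
(2,2): Delta=-0.0095 Bond=1.4888
(3,0): Delta=0.0000 Bond=9.3458
(3,1): Delta=0.0000 Bond=9.3458
(3,2): Delta=-0.2259 Bond=23.3645
(3,3): Delta=0.0000 Bond=0.0000
V0=0.1939

No-arbitrage ⇒ martingale measure with p* = (R−d)/(u−d) = 0.9318.
At expiry t=4: V(4,0)=10.0000, V(4,1)=10.0000, V(4,2)=10.0000, V(4,3)=0.0000, V(4,4)=0.0000
(3,0): S=36.2245. Δ = (V_up−V_dn)/(S_up−S_dn) = (10.0000−10.0000)/(39.8469−23.9082) = 0.0000. V = [p*·10.0000 + (1−p*)·10.0000]/1.07 = 9.3458. B = V − Δ·S = 9.3458.
(3,1): S=60.3742. Δ = (V_up−V_dn)/(S_up−S_dn) = (10.0000−10.0000)/(66.4116−39.8469) = 0.0000. V = [p*·10.0000 + (1−p*)·10.0000]/1.07 = 9.3458. B = V − Δ·S = 9.3458.
(3,2): S=100.6236. Δ = (V_up−V_dn)/(S_up−S_dn) = (0.0000−10.0000)/(110.6860−66.4116) = -0.2259. V = [p*·0.0000 + (1−p*)·10.0000]/1.07 = 0.6372. B = V − Δ·S = 23.3645.
(3,3): S=167.7060. Δ = (V_up−V_dn)/(S_up−S_dn) = (0.0000−0.0000)/(184.4766−110.6860) = 0.0000. V = [p*·0.0000 + (1−p*)·0.0000]/1.07 = 0.0000. B = V − Δ·S = 0.0000.
(2,0): S=54.8856. Δ = (V_up−V_dn)/(S_up−S_dn) = (9.3458−9.3458)/(60.3742−36.2245) = 0.0000. V = [p*·9.3458 + (1−p*)·9.3458]/1.07 = 8.7344. B = V − Δ·S = 8.7344.
(2,1): S=91.4760. Δ = (V_up−V_dn)/(S_up−S_dn) = (0.6372−9.3458)/(100.6236−60.3742) = -0.2164. V = [p*·0.6372 + (1−p*)·9.3458]/1.07 = 1.1504. B = V − Δ·S = 20.9427.
(2,2): S=152.4600. Δ = (V_up−V_dn)/(S_up−S_dn) = (0.0000−0.6372)/(167.7060−100.6236) = -0.0095. V = [p*·0.0000 + (1−p*)·0.6372]/1.07 = 0.0406. B = V − Δ·S = 1.4888.
(1,0): S=83.1600. Δ = (V_up−V_dn)/(S_up−S_dn) = (1.1504−8.7344)/(91.4760−54.8856) = -0.2073. V = [p*·1.1504 + (1−p*)·8.7344]/1.07 = 1.5584. B = V − Δ·S = 18.7947.
(1,1): S=138.6000. Δ = (V_up−V_dn)/(S_up−S_dn) = (0.0406−1.1504)/(152.4600−91.4760) = -0.0182. V = [p*·0.0406 + (1−p*)·1.1504]/1.07 = 0.1087. B = V − Δ·S = 2.6310.
(0,0): S=126.0000. Δ = (V_up−V_dn)/(S_up−S_dn) = (0.1087−1.5584)/(138.6000−83.1600) = -0.0262. V = [p*·0.1087 + (1−p*)·1.5584]/1.07 = 0.1939. B = V − Δ·S = 3.4889.
Root portfolio cost Δ·126+B reproduces V0=0.1939.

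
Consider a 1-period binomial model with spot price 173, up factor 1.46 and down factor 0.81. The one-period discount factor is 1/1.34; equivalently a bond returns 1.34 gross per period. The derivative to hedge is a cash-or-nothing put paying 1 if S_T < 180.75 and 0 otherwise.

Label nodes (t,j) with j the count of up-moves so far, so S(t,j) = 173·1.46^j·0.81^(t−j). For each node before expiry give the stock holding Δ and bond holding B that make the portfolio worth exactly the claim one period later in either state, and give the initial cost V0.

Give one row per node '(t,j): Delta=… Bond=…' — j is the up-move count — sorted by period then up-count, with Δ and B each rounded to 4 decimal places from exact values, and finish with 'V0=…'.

(0,0): Delta=-0.0089 Bond=1.6762
V0=0.1378

The replicating-portfolio and risk-neutral prices coincide; use p* = (1.34−0.81)/(1.46−0.81) = 0.8154 for the latter.
At expiry t=1: V(1,0)=1.0000, V(1,1)=0.0000
Node (0,0) S=173.0000: V=(p*·0.0000+(1−p*)·1.0000)/1.34=0.1378; Δ=(0.0000−1.0000)/(252.5800−140.1300)=-0.0089; B=V−Δ·S=1.6762
Check: Δ(0,0)·S0 + B(0,0) = 0.1378 = V0.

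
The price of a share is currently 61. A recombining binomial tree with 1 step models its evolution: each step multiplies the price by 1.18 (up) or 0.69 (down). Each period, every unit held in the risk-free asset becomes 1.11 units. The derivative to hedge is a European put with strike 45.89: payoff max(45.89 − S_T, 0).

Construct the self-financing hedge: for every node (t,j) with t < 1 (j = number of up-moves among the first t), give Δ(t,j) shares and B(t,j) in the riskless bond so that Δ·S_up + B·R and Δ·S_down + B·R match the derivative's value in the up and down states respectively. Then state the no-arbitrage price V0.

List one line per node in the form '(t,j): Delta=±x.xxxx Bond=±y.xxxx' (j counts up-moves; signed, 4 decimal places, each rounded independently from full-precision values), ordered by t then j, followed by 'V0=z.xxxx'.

Under the risk-neutral measure, an up-move has probability p* = (R−d)/(u−d) = 0.8571 and values discount at R = 1.11.
Payoff layer (t=1): V(1,0)=3.8000, V(1,1)=0.0000
Node (0,0) S=61.0000: V=(p*·0.0000+(1−p*)·3.8000)/1.11=0.4891; Δ=(0.0000−3.8000)/(71.9800−42.0900)=-0.1271; B=V−Δ·S=8.2442
The time-0 hedge costs 0.4891, which is the no-arbitrage price.

(0,0): Delta=-0.1271 Bond=8.2442
V0=0.4891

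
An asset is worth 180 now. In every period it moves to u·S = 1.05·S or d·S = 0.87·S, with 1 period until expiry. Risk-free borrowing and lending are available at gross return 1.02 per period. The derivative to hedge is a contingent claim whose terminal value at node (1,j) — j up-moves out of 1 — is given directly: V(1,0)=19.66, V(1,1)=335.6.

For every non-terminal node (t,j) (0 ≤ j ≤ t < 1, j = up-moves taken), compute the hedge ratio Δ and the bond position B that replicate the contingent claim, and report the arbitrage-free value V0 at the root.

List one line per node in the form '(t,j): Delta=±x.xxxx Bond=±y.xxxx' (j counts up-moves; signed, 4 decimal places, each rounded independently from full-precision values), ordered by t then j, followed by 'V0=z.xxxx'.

(0,0): Delta=9.7512 Bond=-1477.8268
V0=277.3954

Under the risk-neutral measure, an up-move has probability p* = (R−d)/(u−d) = 0.8333 and values discount at R = 1.02.
Terminal payoffs: V(1,0)=19.6600, V(1,1)=335.6000
  t=0,j=0: stock 180.0000 → up 189.0000 (V=335.6000), down 156.6000 (V=19.6600). Price 277.3954; hedge Δ=9.7512, bond B=-1477.8268.
Root portfolio cost Δ·180+B reproduces V0=277.3954.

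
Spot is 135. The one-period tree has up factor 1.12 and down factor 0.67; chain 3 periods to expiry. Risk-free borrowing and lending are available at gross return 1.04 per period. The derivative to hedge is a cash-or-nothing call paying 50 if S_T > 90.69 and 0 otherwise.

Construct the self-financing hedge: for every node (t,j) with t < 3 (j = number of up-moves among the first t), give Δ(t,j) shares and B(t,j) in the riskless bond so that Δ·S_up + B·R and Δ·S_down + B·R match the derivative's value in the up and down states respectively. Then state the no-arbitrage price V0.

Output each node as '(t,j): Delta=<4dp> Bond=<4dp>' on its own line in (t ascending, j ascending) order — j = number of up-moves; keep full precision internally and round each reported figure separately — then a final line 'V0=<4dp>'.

(0,0): Delta=0.2225 Bond=10.7026
(1,0): Delta=0.9712 Bond=-56.5920
(1,1): Delta=0.1256 Bond=25.7734
(2,0): Delta=0.0000 Bond=0.0000
(2,1): Delta=1.0968 Bond=-71.5812
(2,2): Delta=0.0000 Bond=48.0769
V0=40.7348

Under the risk-neutral measure, an up-move has probability p* = (R−d)/(u−d) = 0.8222 and values discount at R = 1.04.
Payoff layer (t=3): V(3,0)=0.0000, V(3,1)=0.0000, V(3,2)=50.0000, V(3,3)=50.0000
Node (2,0) S=60.6015: V=(p*·0.0000+(1−p*)·0.0000)/1.04=0.0000; Δ=(0.0000−0.0000)/(67.8737−40.6030)=0.0000; B=V−Δ·S=0.0000
Node (2,1) S=101.3040: V=(p*·50.0000+(1−p*)·0.0000)/1.04=39.5299; Δ=(50.0000−0.0000)/(113.4605−67.8737)=1.0968; B=V−Δ·S=-71.5812
Node (2,2) S=169.3440: V=(p*·50.0000+(1−p*)·50.0000)/1.04=48.0769; Δ=(50.0000−50.0000)/(189.6653−113.4605)=0.0000; B=V−Δ·S=48.0769
Node (1,0) S=90.4500: V=(p*·39.5299+(1−p*)·0.0000)/1.04=31.2523; Δ=(39.5299−0.0000)/(101.3040−60.6015)=0.9712; B=V−Δ·S=-56.5920
Node (1,1) S=151.2000: V=(p*·48.0769+(1−p*)·39.5299)/1.04=44.7668; Δ=(48.0769−39.5299)/(169.3440−101.3040)=0.1256; B=V−Δ·S=25.7734
Node (0,0) S=135.0000: V=(p*·44.7668+(1−p*)·31.2523)/1.04=40.7348; Δ=(44.7668−31.2523)/(151.2000−90.4500)=0.2225; B=V−Δ·S=10.7026
Self-financing check: at every node Δ·S+B equals the discounted successor values.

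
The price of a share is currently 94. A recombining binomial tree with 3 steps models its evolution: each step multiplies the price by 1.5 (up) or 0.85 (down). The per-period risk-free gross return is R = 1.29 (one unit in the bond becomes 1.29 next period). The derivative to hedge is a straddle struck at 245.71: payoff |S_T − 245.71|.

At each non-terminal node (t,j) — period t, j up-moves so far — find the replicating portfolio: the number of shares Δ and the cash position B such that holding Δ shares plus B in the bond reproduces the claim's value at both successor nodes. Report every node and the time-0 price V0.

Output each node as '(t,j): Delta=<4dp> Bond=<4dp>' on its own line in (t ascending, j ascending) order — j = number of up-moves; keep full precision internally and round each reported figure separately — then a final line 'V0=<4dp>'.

Since d<R<u, set p* = (R−d)/(u−d) = 0.6769; price each node as the discounted p*-expectation of its children.
Payoff layer (t=3): V(3,0)=187.9823, V(3,1)=143.8375, V(3,2)=65.9350, V(3,3)=71.5400
Node (2,0) S=67.9150: V=(p*·143.8375+(1−p*)·187.9823)/1.29=122.5579; Δ=(143.8375−187.9823)/(101.8725−57.7277)=-1.0000; B=V−Δ·S=190.4729
Node (2,1) S=119.8500: V=(p*·65.9350+(1−p*)·143.8375)/1.29=70.6229; Δ=(65.9350−143.8375)/(179.7750−101.8725)=-1.0000; B=V−Δ·S=190.4729
Node (2,2) S=211.5000: V=(p*·71.5400+(1−p*)·65.9350)/1.29=54.0536; Δ=(71.5400−65.9350)/(317.2500−179.7750)=0.0408; B=V−Δ·S=45.4305
Node (1,0) S=79.9000: V=(p*·70.6229+(1−p*)·122.5579)/1.29=67.7534; Δ=(70.6229−122.5579)/(119.8500−67.9150)=-1.0000; B=V−Δ·S=147.6534
Node (1,1) S=141.0000: V=(p*·54.0536+(1−p*)·70.6229)/1.29=46.0517; Δ=(54.0536−70.6229)/(211.5000−119.8500)=-0.1808; B=V−Δ·S=71.5429
Node (0,0) S=94.0000: V=(p*·46.0517+(1−p*)·67.7534)/1.29=41.1341; Δ=(46.0517−67.7534)/(141.0000−79.9000)=-0.3552; B=V−Δ·S=74.5213
Self-financing check: at every node Δ·S+B equals the discounted successor values.

(0,0): Delta=-0.3552 Bond=74.5213
(1,0): Delta=-1.0000 Bond=147.6534
(1,1): Delta=-0.1808 Bond=71.5429
(2,0): Delta=-1.0000 Bond=190.4729
(2,1): Delta=-1.0000 Bond=190.4729
(2,2): Delta=0.0408 Bond=45.4305
V0=41.1341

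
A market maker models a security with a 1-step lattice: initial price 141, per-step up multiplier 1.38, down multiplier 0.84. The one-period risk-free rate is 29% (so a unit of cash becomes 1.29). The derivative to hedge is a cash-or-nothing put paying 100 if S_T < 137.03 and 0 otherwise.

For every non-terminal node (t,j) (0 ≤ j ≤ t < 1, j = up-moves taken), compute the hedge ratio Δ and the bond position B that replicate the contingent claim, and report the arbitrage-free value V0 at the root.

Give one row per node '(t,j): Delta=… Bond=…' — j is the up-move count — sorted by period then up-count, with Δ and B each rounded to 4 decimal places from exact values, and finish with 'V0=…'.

No-arbitrage ⇒ martingale measure with p* = (R−d)/(u−d) = 0.8333.
Terminal values V(1,·): V(1,0)=100.0000, V(1,1)=0.0000
Node (0,0) S=141.0000: V=(p*·0.0000+(1−p*)·100.0000)/1.29=12.9199; Δ=(0.0000−100.0000)/(194.5800−118.4400)=-1.3134; B=V−Δ·S=198.1051
Self-financing check: at every node Δ·S+B equals the discounted successor values.

(0,0): Delta=-1.3134 Bond=198.1051
V0=12.9199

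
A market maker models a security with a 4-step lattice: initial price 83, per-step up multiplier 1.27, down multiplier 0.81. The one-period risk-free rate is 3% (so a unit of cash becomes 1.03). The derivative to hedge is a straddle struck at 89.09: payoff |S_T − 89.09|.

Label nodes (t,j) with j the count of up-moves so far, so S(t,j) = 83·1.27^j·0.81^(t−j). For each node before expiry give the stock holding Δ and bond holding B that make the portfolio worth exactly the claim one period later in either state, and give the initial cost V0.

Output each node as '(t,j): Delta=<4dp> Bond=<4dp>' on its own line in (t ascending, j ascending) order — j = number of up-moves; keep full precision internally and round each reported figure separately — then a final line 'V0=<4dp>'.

Since d<R<u, set p* = (R−d)/(u−d) = 0.4783; price each node as the discounted p*-expectation of its children.
At expiry t=4: V(4,0)=53.3612, V(4,1)=33.0708, V(4,2)=1.2574, V(4,3)=48.6228, V(4,4)=126.8301
  t=3,j=0: stock 44.1096 → up 56.0192 (V=33.0708), down 35.7288 (V=53.3612). Price 42.3855; hedge Δ=-1.0000, bond B=86.4951.
  t=3,j=1: stock 69.1595 → up 87.8326 (V=1.2574), down 56.0192 (V=33.0708). Price 17.3356; hedge Δ=-1.0000, bond B=86.4951.
  t=3,j=2: stock 108.4353 → up 137.7128 (V=48.6228), down 87.8326 (V=1.2574). Price 23.2140; hedge Δ=0.9496, bond B=-79.7542.
  t=3,j=3: stock 170.0158 → up 215.9201 (V=126.8301), down 137.7128 (V=48.6228). Price 83.5206; hedge Δ=1.0000, bond B=-86.4951.
  t=2,j=0: stock 54.4563 → up 69.1595 (V=17.3356), down 44.1096 (V=42.3855). Price 29.5196; hedge Δ=-1.0000, bond B=83.9759.
  t=2,j=1: stock 85.3821 → up 108.4353 (V=23.2140), down 69.1595 (V=17.3356). Price 19.5602; hedge Δ=0.1497, bond B=6.7812.
  t=2,j=2: stock 133.8707 → up 170.0158 (V=83.5206), down 108.4353 (V=23.2140). Price 50.5401; hedge Δ=0.9793, bond B=-80.5613.
  t=1,j=0: stock 67.2300 → up 85.3821 (V=19.5602), down 54.4563 (V=29.5196). Price 24.0353; hedge Δ=-0.3220, bond B=45.6861.
  t=1,j=1: stock 105.4100 → up 133.8707 (V=50.5401), down 85.3821 (V=19.5602). Price 33.3754; hedge Δ=0.6389, bond B=-33.9721.
  t=0,j=0: stock 83.0000 → up 105.4100 (V=33.3754), down 67.2300 (V=24.0353). Price 27.6722; hedge Δ=0.2446, bond B=7.3676.
Each (Δ,B) replicates both successor values, so the strategy is self-financing and V0 is arbitrage-free.

(0,0): Delta=0.2446 Bond=7.3676
(1,0): Delta=-0.3220 Bond=45.6861
(1,1): Delta=0.6389 Bond=-33.9721
(2,0): Delta=-1.0000 Bond=83.9759
(2,1): Delta=0.1497 Bond=6.7812
(2,2): Delta=0.9793 Bond=-80.5613
(3,0): Delta=-1.0000 Bond=86.4951
(3,1): Delta=-1.0000 Bond=86.4951
(3,2): Delta=0.9496 Bond=-79.7542
(3,3): Delta=1.0000 Bond=-86.4951
V0=27.6722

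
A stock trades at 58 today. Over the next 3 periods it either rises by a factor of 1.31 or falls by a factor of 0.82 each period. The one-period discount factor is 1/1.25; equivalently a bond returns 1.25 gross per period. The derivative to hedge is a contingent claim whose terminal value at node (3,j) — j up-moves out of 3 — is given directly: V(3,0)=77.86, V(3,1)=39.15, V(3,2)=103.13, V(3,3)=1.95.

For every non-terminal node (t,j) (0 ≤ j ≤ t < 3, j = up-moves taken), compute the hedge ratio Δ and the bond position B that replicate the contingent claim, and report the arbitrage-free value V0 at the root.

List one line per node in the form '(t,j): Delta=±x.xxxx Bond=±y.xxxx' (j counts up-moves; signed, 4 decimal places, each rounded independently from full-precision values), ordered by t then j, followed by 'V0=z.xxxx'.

Risk-neutral probability p* = (R−d)/(u−d) = (1.25−0.82)/(1.31−0.82) = 0.8776.
Terminal payoffs: V(3,0)=77.8600, V(3,1)=39.1500, V(3,2)=103.1300, V(3,3)=1.9500
(2,0): S=38.9992. Δ = (V_up−V_dn)/(S_up−S_dn) = (39.1500−77.8600)/(51.0890−31.9793) = -2.0257. V = [p*·39.1500 + (1−p*)·77.8600]/1.25 = 35.1120. B = V − Δ·S = 114.1120.
(2,1): S=62.3036. Δ = (V_up−V_dn)/(S_up−S_dn) = (103.1300−39.1500)/(81.6177−51.0890) = 2.0957. V = [p*·103.1300 + (1−p*)·39.1500]/1.25 = 76.2366. B = V − Δ·S = -54.3349.
(2,2): S=99.5338. Δ = (V_up−V_dn)/(S_up−S_dn) = (1.9500−103.1300)/(130.3893−81.6177) = -2.0746. V = [p*·1.9500 + (1−p*)·103.1300]/1.25 = 11.4715. B = V − Δ·S = 217.9613.
(1,0): S=47.5600. Δ = (V_up−V_dn)/(S_up−S_dn) = (76.2366−35.1120)/(62.3036−38.9992) = 1.7647. V = [p*·76.2366 + (1−p*)·35.1120]/1.25 = 56.9607. B = V − Δ·S = -26.9670.
(1,1): S=75.9800. Δ = (V_up−V_dn)/(S_up−S_dn) = (11.4715−76.2366)/(99.5338−62.3036) = -1.7396. V = [p*·11.4715 + (1−p*)·76.2366]/1.25 = 15.5215. B = V − Δ·S = 147.6951.
(0,0): S=58.0000. Δ = (V_up−V_dn)/(S_up−S_dn) = (15.5215−56.9607)/(75.9800−47.5600) = -1.4581. V = [p*·15.5215 + (1−p*)·56.9607]/1.25 = 16.4766. B = V − Δ·S = 101.0464.
The time-0 hedge costs 16.4766, which is the no-arbitrage price.

(0,0): Delta=-1.4581 Bond=101.0464
(1,0): Delta=1.7647 Bond=-26.9670
(1,1): Delta=-1.7396 Bond=147.6951
(2,0): Delta=-2.0257 Bond=114.1120
(2,1): Delta=2.0957 Bond=-54.3349
(2,2): Delta=-2.0746 Bond=217.9613
V0=16.4766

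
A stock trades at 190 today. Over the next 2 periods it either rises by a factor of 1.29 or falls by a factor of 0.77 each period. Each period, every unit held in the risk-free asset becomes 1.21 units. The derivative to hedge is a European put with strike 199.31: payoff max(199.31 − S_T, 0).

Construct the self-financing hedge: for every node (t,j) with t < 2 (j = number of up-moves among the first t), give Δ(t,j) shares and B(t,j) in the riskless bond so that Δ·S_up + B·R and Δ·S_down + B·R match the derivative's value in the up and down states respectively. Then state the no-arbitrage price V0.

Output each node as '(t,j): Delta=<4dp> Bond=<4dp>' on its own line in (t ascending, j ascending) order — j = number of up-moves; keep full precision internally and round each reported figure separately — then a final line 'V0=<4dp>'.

(0,0): Delta=-0.1728 Bond=36.1164
(1,0): Delta=-1.0000 Bond=164.7190
(1,1): Delta=-0.0830 Bond=21.6975
V0=3.2829

Since d<R<u, set p* = (R−d)/(u−d) = 0.8462; price each node as the discounted p*-expectation of its children.
At expiry t=2: V(2,0)=86.6590, V(2,1)=10.5830, V(2,2)=0.0000
Node (1,0) S=146.3000: V=(p*·10.5830+(1−p*)·86.6590)/1.21=18.4190; Δ=(10.5830−86.6590)/(188.7270−112.6510)=-1.0000; B=V−Δ·S=164.7190
Node (1,1) S=245.1000: V=(p*·0.0000+(1−p*)·10.5830)/1.21=1.3456; Δ=(0.0000−10.5830)/(316.1790−188.7270)=-0.0830; B=V−Δ·S=21.6975
Node (0,0) S=190.0000: V=(p*·1.3456+(1−p*)·18.4190)/1.21=3.2829; Δ=(1.3456−18.4190)/(245.1000−146.3000)=-0.1728; B=V−Δ·S=36.1164
Each (Δ,B) replicates both successor values, so the strategy is self-financing and V0 is arbitrage-free.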